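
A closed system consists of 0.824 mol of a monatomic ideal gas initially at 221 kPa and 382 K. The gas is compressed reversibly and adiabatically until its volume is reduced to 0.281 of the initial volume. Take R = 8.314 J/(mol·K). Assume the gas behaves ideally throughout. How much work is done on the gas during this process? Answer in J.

5220 J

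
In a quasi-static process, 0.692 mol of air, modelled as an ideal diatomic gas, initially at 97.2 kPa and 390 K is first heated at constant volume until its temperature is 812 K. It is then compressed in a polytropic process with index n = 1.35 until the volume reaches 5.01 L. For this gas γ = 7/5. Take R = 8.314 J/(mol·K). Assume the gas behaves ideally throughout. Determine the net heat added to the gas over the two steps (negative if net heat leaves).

4890 J

V₁ = nRT₁/P₁ = 0.692×8.314×390/97.2 = 23.1 L.
Step 1 — Isochoric: V stays 23.1 L; P/T = const ⇒ T₂ = 812 K, P₂ = 202 kPa.
W = 0 (no volume change).
ΔU = nCvΔT = 0.692×20.8×(812−390) = 6070 J.
Q = ΔU = 6070 J.
State after step 1: P = 202 kPa, V = 23.1 L, T = 812 K.
Step 2 — Polytropic n=1.35: T₂ = T₁(V₁/V₂)^(n−1) = 812×(4.61)^0.35 = 1390 K; P₂ = P₁(V₁/V₂)^n = 1590 kPa.
W = (P₁V₁−P₂V₂)/(n−1) = (202×23.1−1590×5.01)/0.35 = -9440 J.
ΔU = nCvΔT = 0.692×20.8×(1390−812) = 8260 J.
Q = ΔU + W = -1180 J.
Net over both steps: W = -9440 J, Q = 4890 J, ΔU = 14300 J.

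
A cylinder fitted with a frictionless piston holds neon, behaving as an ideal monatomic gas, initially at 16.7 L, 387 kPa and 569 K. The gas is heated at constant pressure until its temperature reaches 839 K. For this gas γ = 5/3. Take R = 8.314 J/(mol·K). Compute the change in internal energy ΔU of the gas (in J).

4600 J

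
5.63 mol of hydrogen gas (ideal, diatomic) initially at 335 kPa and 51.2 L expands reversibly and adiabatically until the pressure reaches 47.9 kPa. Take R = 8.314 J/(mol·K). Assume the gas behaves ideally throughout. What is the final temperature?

210 K

T₁ = P₁V₁/(nR) = 335×51.2/(5.63×8.314) = 366 K.
Adiabatic: T₂/T₁ = (P₂/P₁)^((γ−1)/γ) ⇒ T₂ = 366×(0.143)^0.286 = 210 K; V₂ = 205 L.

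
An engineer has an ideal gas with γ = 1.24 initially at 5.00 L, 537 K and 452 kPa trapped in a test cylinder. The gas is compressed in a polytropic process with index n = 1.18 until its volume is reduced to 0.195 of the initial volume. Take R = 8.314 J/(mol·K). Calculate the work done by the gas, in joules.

n = P₁V₁/(RT₁) = 452×5.00/(8.314×537) = 0.506 mol.
Polytropic n=1.18: T₂ = T₁(V₁/V₂)^(n−1) = 537×(5.13)^0.18 = 721 K; P₂ = P₁(V₁/V₂)^n = 3110 kPa.
W = (P₁V₁−P₂V₂)/(n−1) = (452×5.00−3110×0.975)/0.18 = -4300 J.

-4300 J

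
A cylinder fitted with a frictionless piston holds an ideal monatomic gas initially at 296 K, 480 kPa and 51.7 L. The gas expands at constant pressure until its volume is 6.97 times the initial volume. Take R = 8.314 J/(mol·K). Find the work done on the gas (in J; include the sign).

-148000 J

n = P₁V₁/(RT₁) = 480×51.7/(8.314×296) = 10.1 mol.
Isobaric: P stays 480 kPa; V/T = const ⇒ T₂ = 2060 K, V₂ = 360 L.
W = PΔV = 480×(360−51.7) kPa·L = 148000 J.
Work done on the gas = −W_by = -148000 J.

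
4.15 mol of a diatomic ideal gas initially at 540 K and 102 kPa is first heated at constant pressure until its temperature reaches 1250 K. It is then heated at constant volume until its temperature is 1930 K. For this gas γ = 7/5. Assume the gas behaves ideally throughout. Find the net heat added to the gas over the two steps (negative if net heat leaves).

144000 J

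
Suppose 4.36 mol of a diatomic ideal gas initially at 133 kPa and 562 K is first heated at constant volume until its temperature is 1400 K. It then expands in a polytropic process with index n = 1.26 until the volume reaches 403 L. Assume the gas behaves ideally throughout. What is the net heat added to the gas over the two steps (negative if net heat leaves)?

91100 J

V₁ = nRT₁/P₁ = 4.36×8.314×562/133 = 153 L.
Step 1 — Isochoric: V stays 153 L; P/T = const ⇒ T₂ = 1400 K, P₂ = 331 kPa.
W = 0 (no volume change).
ΔU = nCvΔT = 4.36×20.8×(1400−562) = 75900 J.
Q = ΔU = 75900 J.
State after step 1: P = 331 kPa, V = 153 L, T = 1400 K.
Step 2 — Polytropic n=1.26: T₂ = T₁(V₁/V₂)^(n−1) = 1400×(0.380)^0.26 = 1090 K; P₂ = P₁(V₁/V₂)^n = 97.9 kPa.
W = (P₁V₁−P₂V₂)/(n−1) = (331×153−97.9×403)/0.26 = 43400 J.
ΔU = nCvΔT = 4.36×20.8×(1090−1400) = -28200 J.
Q = ΔU + W = 15200 J.
Net over both steps: W = 43400 J, Q = 91100 J, ΔU = 47700 J.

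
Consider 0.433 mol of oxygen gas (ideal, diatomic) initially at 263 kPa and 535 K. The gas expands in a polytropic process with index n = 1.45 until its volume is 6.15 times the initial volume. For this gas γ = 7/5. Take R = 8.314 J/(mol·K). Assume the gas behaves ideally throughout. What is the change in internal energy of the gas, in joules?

V₁ = nRT₁/P₁ = 0.433×8.314×535/263 = 7.32 L.
Polytropic n=1.45: T₂ = T₁(V₁/V₂)^(n−1) = 535×(0.163)^0.45 = 236 K; P₂ = P₁(V₁/V₂)^n = 18.9 kPa.
For an ideal gas ΔU = nCvΔT with Cv = (5/2)R = 20.8 J/(mol·K).
ΔU = 0.433×20.8×(236−535) = -2690 J.

-2690 J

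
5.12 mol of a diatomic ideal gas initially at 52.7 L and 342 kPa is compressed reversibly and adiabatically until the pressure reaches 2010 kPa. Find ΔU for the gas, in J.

29700 J

T₁ = P₁V₁/(nR) = 342×52.7/(5.12×8.314) = 423 K.
Adiabatic: T₂/T₁ = (P₂/P₁)^((γ−1)/γ) ⇒ T₂ = 423×(5.88)^0.286 = 702 K; V₂ = 14.9 L.
For an ideal gas ΔU = nCvΔT with Cv = (5/2)R = 20.8 J/(mol·K).
ΔU = 5.12×20.8×(702−423) = 29700 J.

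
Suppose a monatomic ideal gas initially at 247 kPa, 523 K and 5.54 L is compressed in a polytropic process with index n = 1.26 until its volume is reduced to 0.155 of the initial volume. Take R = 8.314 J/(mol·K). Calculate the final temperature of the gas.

Polytropic n=1.26: T₂ = T₁(V₁/V₂)^(n−1) = 523×(6.45)^0.26 = 849 K; P₂ = P₁(V₁/V₂)^n = 2590 kPa.

849 K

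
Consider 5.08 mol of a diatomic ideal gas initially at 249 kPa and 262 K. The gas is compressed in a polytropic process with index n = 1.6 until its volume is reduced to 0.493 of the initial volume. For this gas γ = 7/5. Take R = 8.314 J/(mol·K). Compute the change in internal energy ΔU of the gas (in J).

V₁ = nRT₁/P₁ = 5.08×8.314×262/249 = 44.4 L.
Polytropic n=1.6: T₂ = T₁(V₁/V₂)^(n−1) = 262×(2.03)^0.60 = 400 K; P₂ = P₁(V₁/V₂)^n = 772 kPa.
For an ideal gas ΔU = nCvΔT with Cv = (5/2)R = 20.8 J/(mol·K).
ΔU = 5.08×20.8×(400−262) = 14600 J.

14600 J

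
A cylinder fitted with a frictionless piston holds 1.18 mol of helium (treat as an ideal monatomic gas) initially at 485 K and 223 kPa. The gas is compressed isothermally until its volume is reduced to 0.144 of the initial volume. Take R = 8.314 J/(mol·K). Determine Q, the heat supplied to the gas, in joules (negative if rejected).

V₁ = nRT₁/P₁ = 1.18×8.314×485/223 = 21.3 L.
Isothermal: T stays 485 K; PV = const ⇒ V₂ = 3.07 L, P₂ = 1550 kPa.
ΔU = 0 (ideal gas, T constant).
W = nRT ln(V₂/V₁) = 1.18×8.314×485×ln(0.144) = -9220 J.
Q = ΔU + W = -9220 J.

-9220 J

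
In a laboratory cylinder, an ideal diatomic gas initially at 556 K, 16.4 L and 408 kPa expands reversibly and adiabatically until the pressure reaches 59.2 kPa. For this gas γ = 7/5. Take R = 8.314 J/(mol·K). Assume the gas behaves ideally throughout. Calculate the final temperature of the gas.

320 K

Adiabatic: T₂/T₁ = (P₂/P₁)^((γ−1)/γ) ⇒ T₂ = 556×(0.145)^0.286 = 320 K; V₂ = 65.1 L.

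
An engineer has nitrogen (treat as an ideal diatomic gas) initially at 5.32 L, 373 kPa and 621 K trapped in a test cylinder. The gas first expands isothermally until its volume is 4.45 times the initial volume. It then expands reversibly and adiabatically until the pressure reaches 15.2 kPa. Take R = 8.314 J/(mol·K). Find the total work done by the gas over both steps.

n = P₁V₁/(RT₁) = 373×5.32/(8.314×621) = 0.384 mol.
Step 1 — Isothermal: T stays 621 K; PV = const ⇒ V₂ = 23.7 L, P₂ = 83.8 kPa.
ΔU = 0 (ideal gas, T constant).
W = nRT ln(V₂/V₁) = 0.384×8.314×621×ln(4.45) = 2960 J.
Q = ΔU + W = 2960 J.
State after step 1: P = 83.8 kPa, V = 23.7 L, T = 621 K.
Step 2 — Adiabatic: T₂/T₁ = (P₂/P₁)^((γ−1)/γ) ⇒ T₂ = 621×(0.181)^0.286 = 381 K; V₂ = 80.2 L.
ΔU = nCvΔT = 0.384×20.8×(381−621) = -1920 J.
Q = 0 for an adiabatic process, so W = −ΔU = 1920 J.
Net over both steps: W = 4880 J, Q = 2960 J, ΔU = -1920 J.

4880 J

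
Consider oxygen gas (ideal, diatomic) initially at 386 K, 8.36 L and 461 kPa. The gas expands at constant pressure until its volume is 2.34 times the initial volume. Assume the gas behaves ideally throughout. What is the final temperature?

Isobaric: P stays 461 kPa; V/T = const ⇒ T₂ = 903 K, V₂ = 19.6 L.

903 K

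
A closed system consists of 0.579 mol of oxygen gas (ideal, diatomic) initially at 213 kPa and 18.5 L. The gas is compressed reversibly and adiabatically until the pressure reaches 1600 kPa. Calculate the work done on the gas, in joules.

7680 J

T₁ = P₁V₁/(nR) = 213×18.5/(0.579×8.314) = 819 K.
Adiabatic: T₂/T₁ = (P₂/P₁)^((γ−1)/γ) ⇒ T₂ = 819×(7.51)^0.286 = 1460 K; V₂ = 4.38 L.
ΔU = nCvΔT = 0.579×20.8×(1460−819) = 7680 J.
Q = 0 for an adiabatic process, so W = −ΔU = -7680 J.
Work done on the gas = −W_by = 7680 J.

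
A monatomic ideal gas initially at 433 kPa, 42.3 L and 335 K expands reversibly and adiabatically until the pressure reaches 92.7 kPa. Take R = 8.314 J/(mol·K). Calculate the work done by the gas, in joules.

n = P₁V₁/(RT₁) = 433×42.3/(8.314×335) = 6.58 mol.
Adiabatic: T₂/T₁ = (P₂/P₁)^((γ−1)/γ) ⇒ T₂ = 335×(0.214)^0.400 = 181 K; V₂ = 107 L.
ΔU = nCvΔT = 6.58×12.5×(181−335) = -12600 J.
Q = 0 for an adiabatic process, so W = −ΔU = 12600 J.

12600 J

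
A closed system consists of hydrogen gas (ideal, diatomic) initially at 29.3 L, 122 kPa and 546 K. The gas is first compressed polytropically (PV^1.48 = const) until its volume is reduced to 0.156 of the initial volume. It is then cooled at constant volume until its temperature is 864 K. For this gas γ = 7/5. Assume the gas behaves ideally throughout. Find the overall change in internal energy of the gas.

5200 J

n = P₁V₁/(RT₁) = 122×29.3/(8.314×546) = 0.787 mol.
Step 1 — Polytropic n=1.48: T₂ = T₁(V₁/V₂)^(n−1) = 546×(6.41)^0.48 = 1330 K; P₂ = P₁(V₁/V₂)^n = 1910 kPa.
W = (P₁V₁−P₂V₂)/(n−1) = (122×29.3−1910×4.57)/0.48 = -10700 J.
ΔU = nCvΔT = 0.787×20.8×(1330−546) = 12900 J.
Q = ΔU + W = 2140 J.
State after step 1: P = 1910 kPa, V = 4.57 L, T = 1330 K.
Step 2 — Isochoric: V stays 4.57 L; P/T = const ⇒ T₂ = 864 K, P₂ = 1240 kPa.
W = 0 (no volume change).
ΔU = nCvΔT = 0.787×20.8×(864−1330) = -7660 J.
Q = ΔU = -7660 J.
Net over both steps: W = -10700 J, Q = -5520 J, ΔU = 5200 J.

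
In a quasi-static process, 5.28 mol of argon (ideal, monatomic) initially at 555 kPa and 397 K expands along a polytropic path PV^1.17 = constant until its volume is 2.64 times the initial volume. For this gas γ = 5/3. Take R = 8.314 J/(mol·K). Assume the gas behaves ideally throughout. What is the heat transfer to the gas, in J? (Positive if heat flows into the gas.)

V₁ = nRT₁/P₁ = 5.28×8.314×397/555 = 31.4 L.
Polytropic n=1.17: T₂ = T₁(V₁/V₂)^(n−1) = 397×(0.379)^0.17 = 337 K; P₂ = P₁(V₁/V₂)^n = 178 kPa.
W = (P₁V₁−P₂V₂)/(n−1) = (555×31.4−178×82.9)/0.17 = 15600 J.
ΔU = nCvΔT = 5.28×12.5×(337−397) = -3980 J.
Q = ΔU + W = 11600 J.

11600 J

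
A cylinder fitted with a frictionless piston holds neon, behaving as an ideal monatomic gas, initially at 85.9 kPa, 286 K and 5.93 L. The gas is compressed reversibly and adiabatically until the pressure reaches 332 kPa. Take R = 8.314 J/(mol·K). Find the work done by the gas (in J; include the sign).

-548 J

n = P₁V₁/(RT₁) = 85.9×5.93/(8.314×286) = 0.214 mol.
Adiabatic: T₂/T₁ = (P₂/P₁)^((γ−1)/γ) ⇒ T₂ = 286×(3.86)^0.400 = 491 K; V₂ = 2.63 L.
ΔU = nCvΔT = 0.214×12.5×(491−286) = 548 J.
Q = 0 for an adiabatic process, so W = −ΔU = -548 J.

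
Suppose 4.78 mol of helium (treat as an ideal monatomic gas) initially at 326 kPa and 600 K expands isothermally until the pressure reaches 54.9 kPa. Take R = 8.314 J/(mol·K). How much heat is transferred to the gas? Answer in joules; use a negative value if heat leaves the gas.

42500 J

V₁ = nRT₁/P₁ = 4.78×8.314×600/326 = 73.1 L.
Isothermal: T stays 600 K; PV = const ⇒ V₂ = 434 L, P₂ = 54.9 kPa.
ΔU = 0 (ideal gas, T constant).
W = nRT ln(V₂/V₁) = 4.78×8.314×600×ln(5.94) = 42500 J.
Q = ΔU + W = 42500 J.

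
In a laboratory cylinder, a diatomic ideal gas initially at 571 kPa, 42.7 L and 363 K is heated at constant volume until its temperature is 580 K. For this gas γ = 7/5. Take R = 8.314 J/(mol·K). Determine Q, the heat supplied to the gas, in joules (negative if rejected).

36400 J

n = P₁V₁/(RT₁) = 571×42.7/(8.314×363) = 8.08 mol.
Isochoric: V stays 42.7 L; P/T = const ⇒ T₂ = 580 K, P₂ = 912 kPa.
W = 0 (no volume change).
ΔU = nCvΔT = 8.08×20.8×(580−363) = 36400 J.
Q = ΔU = 36400 J.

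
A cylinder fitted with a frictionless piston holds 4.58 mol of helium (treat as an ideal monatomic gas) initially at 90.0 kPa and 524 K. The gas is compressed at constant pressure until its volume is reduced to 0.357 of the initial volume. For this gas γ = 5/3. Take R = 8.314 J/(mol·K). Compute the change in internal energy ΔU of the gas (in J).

V₁ = nRT₁/P₁ = 4.58×8.314×524/90.0 = 222 L.
Isobaric: P stays 90.0 kPa; V/T = const ⇒ T₂ = 187 K, V₂ = 79.1 L.
For an ideal gas ΔU = nCvΔT with Cv = (3/2)R = 12.5 J/(mol·K).
ΔU = 4.58×12.5×(187−524) = -19200 J.

-19200 J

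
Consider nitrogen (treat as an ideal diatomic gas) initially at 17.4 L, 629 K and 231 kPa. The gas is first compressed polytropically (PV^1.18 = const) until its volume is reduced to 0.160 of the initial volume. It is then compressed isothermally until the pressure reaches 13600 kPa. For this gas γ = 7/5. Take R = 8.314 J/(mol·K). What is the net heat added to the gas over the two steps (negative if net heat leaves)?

-15500 J

n = P₁V₁/(RT₁) = 231×17.4/(8.314×629) = 0.769 mol.
Step 1 — Polytropic n=1.18: T₂ = T₁(V₁/V₂)^(n−1) = 629×(6.25)^0.18 = 875 K; P₂ = P₁(V₁/V₂)^n = 2010 kPa.
W = (P₁V₁−P₂V₂)/(n−1) = (231×17.4−2010×2.78)/0.18 = -8730 J.
ΔU = nCvΔT = 0.769×20.8×(875−629) = 3930 J.
Q = ΔU + W = -4800 J.
State after step 1: P = 2010 kPa, V = 2.78 L, T = 875 K.
Step 2 — Isothermal: T stays 875 K; PV = const ⇒ V₂ = 0.411 L, P₂ = 13600 kPa.
ΔU = 0 (ideal gas, T constant).
W = nRT ln(V₂/V₁) = 0.769×8.314×875×ln(0.148) = -10700 J.
Q = ΔU + W = -10700 J.
Net over both steps: W = -19400 J, Q = -15500 J, ΔU = 3930 J.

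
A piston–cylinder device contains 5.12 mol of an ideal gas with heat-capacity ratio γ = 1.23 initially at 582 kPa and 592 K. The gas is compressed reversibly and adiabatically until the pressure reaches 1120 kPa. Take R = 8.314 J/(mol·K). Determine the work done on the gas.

14300 J

V₁ = nRT₁/P₁ = 5.12×8.314×592/582 = 43.3 L.
Adiabatic: T₂/T₁ = (P₂/P₁)^((γ−1)/γ) ⇒ T₂ = 592×(1.92)^0.187 = 669 K; V₂ = 25.4 L.
ΔU = nCvΔT = 5.12×36.1×(669−592) = 14300 J.
Q = 0 for an adiabatic process, so W = −ΔU = -14300 J.
Work done on the gas = −W_by = 14300 J.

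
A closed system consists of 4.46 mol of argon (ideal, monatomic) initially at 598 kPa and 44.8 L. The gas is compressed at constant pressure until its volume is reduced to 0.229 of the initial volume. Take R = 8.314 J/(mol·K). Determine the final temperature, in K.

165 K

T₁ = P₁V₁/(nR) = 598×44.8/(4.46×8.314) = 722 K.
Isobaric: P stays 598 kPa; V/T = const ⇒ T₂ = 165 K, V₂ = 10.3 L.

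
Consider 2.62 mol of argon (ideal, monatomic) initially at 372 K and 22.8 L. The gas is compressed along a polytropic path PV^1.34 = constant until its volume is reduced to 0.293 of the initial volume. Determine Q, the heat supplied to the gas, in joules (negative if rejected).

P₁ = nRT₁/V₁ = 2.62×8.314×372/22.8 = 355 kPa.
Polytropic n=1.34: T₂ = T₁(V₁/V₂)^(n−1) = 372×(3.41)^0.34 = 565 K; P₂ = P₁(V₁/V₂)^n = 1840 kPa.
W = (P₁V₁−P₂V₂)/(n−1) = (355×22.8−1840×6.68)/0.34 = -12300 J.
ΔU = nCvΔT = 2.62×12.5×(565−372) = 6300 J.
Q = ΔU + W = -6050 J.

-6050 J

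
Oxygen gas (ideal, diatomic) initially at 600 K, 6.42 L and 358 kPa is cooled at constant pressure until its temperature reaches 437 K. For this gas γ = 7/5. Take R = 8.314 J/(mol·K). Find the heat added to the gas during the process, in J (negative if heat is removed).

-2190 J

n = P₁V₁/(RT₁) = 358×6.42/(8.314×600) = 0.461 mol.
Isobaric: P stays 358 kPa; V/T = const ⇒ T₂ = 437 K, V₂ = 4.68 L.
W = PΔV = 358×(4.68−6.42) kPa·L = -624 J.
ΔU = nCvΔT = 0.461×20.8×(437−600) = -1560 J.
Q = ΔU + W = nCpΔT = -2190 J.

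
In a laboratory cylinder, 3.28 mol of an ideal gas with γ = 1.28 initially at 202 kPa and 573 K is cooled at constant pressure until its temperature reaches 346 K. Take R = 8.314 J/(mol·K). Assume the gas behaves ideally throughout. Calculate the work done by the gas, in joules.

-6190 J

V₁ = nRT₁/P₁ = 3.28×8.314×573/202 = 77.4 L.
Isobaric: P stays 202 kPa; V/T = const ⇒ T₂ = 346 K, V₂ = 46.7 L.
W = PΔV = 202×(46.7−77.4) kPa·L = -6190 J.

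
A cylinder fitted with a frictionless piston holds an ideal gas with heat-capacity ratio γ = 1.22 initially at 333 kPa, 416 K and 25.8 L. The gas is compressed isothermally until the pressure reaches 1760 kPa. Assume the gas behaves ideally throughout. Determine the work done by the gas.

n = P₁V₁/(RT₁) = 333×25.8/(8.314×416) = 2.48 mol.
Isothermal: T stays 416 K; PV = const ⇒ V₂ = 4.88 L, P₂ = 1760 kPa.
W = nRT ln(V₂/V₁) = 2.48×8.314×416×ln(0.189) = -14300 J.

-14300 J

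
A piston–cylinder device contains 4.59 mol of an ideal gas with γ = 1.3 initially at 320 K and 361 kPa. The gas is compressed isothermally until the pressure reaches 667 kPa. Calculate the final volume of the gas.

V₁ = nRT₁/P₁ = 4.59×8.314×320/361 = 33.8 L.
Isothermal: T stays 320 K; PV = const ⇒ V₂ = 18.3 L, P₂ = 667 kPa.

18.3 L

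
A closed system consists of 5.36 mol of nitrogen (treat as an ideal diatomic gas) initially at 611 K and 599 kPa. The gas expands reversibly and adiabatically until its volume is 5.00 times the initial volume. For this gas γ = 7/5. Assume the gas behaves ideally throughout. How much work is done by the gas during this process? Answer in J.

V₁ = nRT₁/P₁ = 5.36×8.314×611/599 = 45.5 L.
Adiabatic: TV^(γ−1) = const ⇒ T₂ = 611×(0.200)^0.400 = 321 K; PV^γ = const ⇒ P₂ = 62.9 kPa.
ΔU = nCvΔT = 5.36×20.8×(321−611) = -32300 J.
Q = 0 for an adiabatic process, so W = −ΔU = 32300 J.

32300 J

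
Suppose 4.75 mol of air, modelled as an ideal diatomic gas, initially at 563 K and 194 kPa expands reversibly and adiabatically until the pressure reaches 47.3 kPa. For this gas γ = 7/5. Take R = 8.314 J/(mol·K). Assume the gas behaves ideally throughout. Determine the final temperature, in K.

376 K

V₁ = nRT₁/P₁ = 4.75×8.314×563/194 = 115 L.
Adiabatic: T₂/T₁ = (P₂/P₁)^((γ−1)/γ) ⇒ T₂ = 563×(0.244)^0.286 = 376 K; V₂ = 314 L.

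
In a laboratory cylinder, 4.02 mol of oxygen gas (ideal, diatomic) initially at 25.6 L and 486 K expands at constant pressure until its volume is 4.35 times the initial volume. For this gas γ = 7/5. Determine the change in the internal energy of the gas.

136000 J

P₁ = nRT₁/V₁ = 4.02×8.314×486/25.6 = 635 kPa.
Isobaric: P stays 635 kPa; V/T = const ⇒ T₂ = 2110 K, V₂ = 111 L.
For an ideal gas ΔU = nCvΔT with Cv = (5/2)R = 20.8 J/(mol·K).
ΔU = 4.02×20.8×(2110−486) = 136000 J.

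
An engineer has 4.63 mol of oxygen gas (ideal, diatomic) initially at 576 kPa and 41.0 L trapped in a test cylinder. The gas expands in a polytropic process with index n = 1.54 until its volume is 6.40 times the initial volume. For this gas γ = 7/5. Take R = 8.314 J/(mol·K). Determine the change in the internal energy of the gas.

T₁ = P₁V₁/(nR) = 576×41.0/(4.63×8.314) = 614 K.
Polytropic n=1.54: T₂ = T₁(V₁/V₂)^(n−1) = 614×(0.156)^0.54 = 225 K; P₂ = P₁(V₁/V₂)^n = 33.0 kPa.
For an ideal gas ΔU = nCvΔT with Cv = (5/2)R = 20.8 J/(mol·K).
ΔU = 4.63×20.8×(225−614) = -37400 J.

-37400 J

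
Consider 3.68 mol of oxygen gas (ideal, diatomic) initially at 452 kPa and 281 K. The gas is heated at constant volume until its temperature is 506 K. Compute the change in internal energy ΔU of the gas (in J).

17200 J

V₁ = nRT₁/P₁ = 3.68×8.314×281/452 = 19.0 L.
Isochoric: V stays 19.0 L; P/T = const ⇒ T₂ = 506 K, P₂ = 814 kPa.
For an ideal gas ΔU = nCvΔT with Cv = (5/2)R = 20.8 J/(mol·K).
ΔU = 3.68×20.8×(506−281) = 17200 J.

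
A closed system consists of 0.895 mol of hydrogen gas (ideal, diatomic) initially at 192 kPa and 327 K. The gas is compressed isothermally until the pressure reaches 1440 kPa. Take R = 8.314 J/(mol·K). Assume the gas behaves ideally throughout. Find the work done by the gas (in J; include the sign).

-4900 J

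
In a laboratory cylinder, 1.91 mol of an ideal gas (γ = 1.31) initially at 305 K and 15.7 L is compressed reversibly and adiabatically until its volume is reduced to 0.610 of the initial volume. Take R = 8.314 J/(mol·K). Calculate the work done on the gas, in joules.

P₁ = nRT₁/V₁ = 1.91×8.314×305/15.7 = 308 kPa.
Adiabatic: TV^(γ−1) = const ⇒ T₂ = 305×(1.64)^0.310 = 356 K; PV^γ = const ⇒ P₂ = 589 kPa.
ΔU = nCvΔT = 1.91×26.8×(356−305) = 2590 J.
Q = 0 for an adiabatic process, so W = −ΔU = -2590 J.
Work done on the gas = −W_by = 2590 J.

2590 J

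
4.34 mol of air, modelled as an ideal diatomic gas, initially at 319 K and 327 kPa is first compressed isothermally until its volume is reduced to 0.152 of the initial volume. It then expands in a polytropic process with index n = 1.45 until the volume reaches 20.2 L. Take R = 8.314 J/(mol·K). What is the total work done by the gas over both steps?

-10200 J

V₁ = nRT₁/P₁ = 4.34×8.314×319/327 = 35.2 L.
Step 1 — Isothermal: T stays 319 K; PV = const ⇒ V₂ = 5.35 L, P₂ = 2150 kPa.
ΔU = 0 (ideal gas, T constant).
W = nRT ln(V₂/V₁) = 4.34×8.314×319×ln(0.152) = -21700 J.
Q = ΔU + W = -21700 J.
State after step 1: P = 2150 kPa, V = 5.35 L, T = 319 K.
Step 2 — Polytropic n=1.45: T₂ = T₁(V₁/V₂)^(n−1) = 319×(0.265)^0.45 = 175 K; P₂ = P₁(V₁/V₂)^n = 313 kPa.
W = (P₁V₁−P₂V₂)/(n−1) = (2150×5.35−313×20.2)/0.45 = 11500 J.
ΔU = nCvΔT = 4.34×20.8×(175−319) = -12900 J.
Q = ΔU + W = -1440 J.
Net over both steps: W = -10200 J, Q = -23100 J, ΔU = -12900 J.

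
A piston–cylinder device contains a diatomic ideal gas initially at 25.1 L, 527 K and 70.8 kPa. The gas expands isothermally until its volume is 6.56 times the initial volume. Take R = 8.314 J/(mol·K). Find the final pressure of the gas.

Isothermal: T stays 527 K; PV = const ⇒ V₂ = 165 L, P₂ = 10.8 kPa.

10.8 kPa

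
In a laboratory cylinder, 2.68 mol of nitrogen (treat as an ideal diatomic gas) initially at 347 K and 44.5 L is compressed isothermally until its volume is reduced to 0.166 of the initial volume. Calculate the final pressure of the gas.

P₁ = nRT₁/V₁ = 2.68×8.314×347/44.5 = 174 kPa.
Isothermal: T stays 347 K; PV = const ⇒ V₂ = 7.39 L, P₂ = 1050 kPa.

1050 kPa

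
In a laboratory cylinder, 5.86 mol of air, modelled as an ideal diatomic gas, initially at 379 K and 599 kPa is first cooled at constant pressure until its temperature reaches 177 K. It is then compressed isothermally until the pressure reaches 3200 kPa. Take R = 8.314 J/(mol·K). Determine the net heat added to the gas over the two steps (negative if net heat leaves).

-48900 J

V₁ = nRT₁/P₁ = 5.86×8.314×379/599 = 30.8 L.
Step 1 — Isobaric: P stays 599 kPa; V/T = const ⇒ T₂ = 177 K, V₂ = 14.4 L.
W = PΔV = 599×(14.4−30.8) kPa·L = -9840 J.
ΔU = nCvΔT = 5.86×20.8×(177−379) = -24600 J.
Q = ΔU + W = nCpΔT = -34400 J.
State after step 1: P = 599 kPa, V = 14.4 L, T = 177 K.
Step 2 — Isothermal: T stays 177 K; PV = const ⇒ V₂ = 2.69 L, P₂ = 3200 kPa.
ΔU = 0 (ideal gas, T constant).
W = nRT ln(V₂/V₁) = 5.86×8.314×177×ln(0.187) = -14400 J.
Q = ΔU + W = -14400 J.
Net over both steps: W = -24300 J, Q = -48900 J, ΔU = -24600 J.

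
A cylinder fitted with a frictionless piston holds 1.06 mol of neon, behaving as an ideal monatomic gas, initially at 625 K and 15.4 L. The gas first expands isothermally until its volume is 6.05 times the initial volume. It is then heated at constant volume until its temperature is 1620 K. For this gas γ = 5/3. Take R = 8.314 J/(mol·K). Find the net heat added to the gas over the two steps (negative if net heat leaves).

23100 J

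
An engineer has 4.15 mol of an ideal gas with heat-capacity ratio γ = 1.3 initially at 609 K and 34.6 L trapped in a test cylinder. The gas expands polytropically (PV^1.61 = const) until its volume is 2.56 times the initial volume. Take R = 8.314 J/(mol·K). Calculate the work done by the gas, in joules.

P₁ = nRT₁/V₁ = 4.15×8.314×609/34.6 = 607 kPa.
Polytropic n=1.61: T₂ = T₁(V₁/V₂)^(n−1) = 609×(0.391)^0.61 = 343 K; P₂ = P₁(V₁/V₂)^n = 134 kPa.
W = (P₁V₁−P₂V₂)/(n−1) = (607×34.6−134×88.6)/0.61 = 15000 J.

15000 J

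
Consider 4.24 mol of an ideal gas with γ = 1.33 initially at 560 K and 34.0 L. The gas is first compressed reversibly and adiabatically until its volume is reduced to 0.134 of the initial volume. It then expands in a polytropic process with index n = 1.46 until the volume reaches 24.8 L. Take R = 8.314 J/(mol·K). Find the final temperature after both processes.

499 K

P₁ = nRT₁/V₁ = 4.24×8.314×560/34.0 = 581 kPa.
Step 1 — Adiabatic: TV^(γ−1) = const ⇒ T₂ = 560×(7.46)^0.330 = 1090 K; PV^γ = const ⇒ P₂ = 8410 kPa.
ΔU = nCvΔT = 4.24×25.2×(1090−560) = 56300 J.
Q = 0 for an adiabatic process, so W = −ΔU = -56300 J.
State after step 1: P = 8410 kPa, V = 4.56 L, T = 1090 K.
Step 2 — Polytropic n=1.46: T₂ = T₁(V₁/V₂)^(n−1) = 1090×(0.184)^0.46 = 499 K; P₂ = P₁(V₁/V₂)^n = 709 kPa.
W = (P₁V₁−P₂V₂)/(n−1) = (8410×4.56−709×24.8)/0.46 = 45100 J.
ΔU = nCvΔT = 4.24×25.2×(499−1090) = -62900 J.
Q = ΔU + W = -17800 J.
Net over both steps: W = -11200 J, Q = -17800 J, ΔU = -6560 J.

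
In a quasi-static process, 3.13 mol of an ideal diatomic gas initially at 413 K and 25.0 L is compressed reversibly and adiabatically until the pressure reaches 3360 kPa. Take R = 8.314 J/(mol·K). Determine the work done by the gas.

-21500 J

P₁ = nRT₁/V₁ = 3.13×8.314×413/25.0 = 430 kPa.
Adiabatic: T₂/T₁ = (P₂/P₁)^((γ−1)/γ) ⇒ T₂ = 413×(7.82)^0.286 = 743 K; V₂ = 5.76 L.
ΔU = nCvΔT = 3.13×20.8×(743−413) = 21500 J.
Q = 0 for an adiabatic process, so W = −ΔU = -21500 J.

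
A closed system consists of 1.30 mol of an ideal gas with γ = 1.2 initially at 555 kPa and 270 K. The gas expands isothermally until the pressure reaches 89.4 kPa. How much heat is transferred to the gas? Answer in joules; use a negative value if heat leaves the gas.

5330 J

V₁ = nRT₁/P₁ = 1.30×8.314×270/555 = 5.26 L.
Isothermal: T stays 270 K; PV = const ⇒ V₂ = 32.6 L, P₂ = 89.4 kPa.
ΔU = 0 (ideal gas, T constant).
W = nRT ln(V₂/V₁) = 1.30×8.314×270×ln(6.21) = 5330 J.
Q = ΔU + W = 5330 J.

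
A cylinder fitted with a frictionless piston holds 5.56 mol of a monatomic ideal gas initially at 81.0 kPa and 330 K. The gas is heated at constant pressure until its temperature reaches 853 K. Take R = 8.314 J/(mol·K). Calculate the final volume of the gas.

487 L

V₁ = nRT₁/P₁ = 5.56×8.314×330/81.0 = 188 L.
Isobaric: P stays 81.0 kPa; V/T = const ⇒ T₂ = 853 K, V₂ = 487 L.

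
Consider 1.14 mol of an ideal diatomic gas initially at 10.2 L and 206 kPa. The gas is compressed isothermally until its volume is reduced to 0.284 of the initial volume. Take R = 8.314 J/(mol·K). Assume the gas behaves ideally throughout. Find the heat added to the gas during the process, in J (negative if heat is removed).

-2640 J

T₁ = P₁V₁/(nR) = 206×10.2/(1.14×8.314) = 222 K.
Isothermal: T stays 222 K; PV = const ⇒ V₂ = 2.90 L, P₂ = 725 kPa.
ΔU = 0 (ideal gas, T constant).
W = nRT ln(V₂/V₁) = 1.14×8.314×222×ln(0.284) = -2640 J.
Q = ΔU + W = -2640 J.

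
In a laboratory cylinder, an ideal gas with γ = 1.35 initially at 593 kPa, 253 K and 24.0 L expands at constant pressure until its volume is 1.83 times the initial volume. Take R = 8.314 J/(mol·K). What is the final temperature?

463 K

Isobaric: P stays 593 kPa; V/T = const ⇒ T₂ = 463 K, V₂ = 43.9 L.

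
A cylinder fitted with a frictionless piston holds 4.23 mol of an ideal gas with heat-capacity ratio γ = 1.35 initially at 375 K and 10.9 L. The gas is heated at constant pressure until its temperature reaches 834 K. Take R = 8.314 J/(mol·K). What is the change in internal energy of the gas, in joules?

46100 J

P₁ = nRT₁/V₁ = 4.23×8.314×375/10.9 = 1210 kPa.
Isobaric: P stays 1210 kPa; V/T = const ⇒ T₂ = 834 K, V₂ = 24.2 L.
For an ideal gas ΔU = nCvΔT with Cv = R/(γ−1) = 23.8 J/(mol·K).
ΔU = 4.23×23.8×(834−375) = 46100 J.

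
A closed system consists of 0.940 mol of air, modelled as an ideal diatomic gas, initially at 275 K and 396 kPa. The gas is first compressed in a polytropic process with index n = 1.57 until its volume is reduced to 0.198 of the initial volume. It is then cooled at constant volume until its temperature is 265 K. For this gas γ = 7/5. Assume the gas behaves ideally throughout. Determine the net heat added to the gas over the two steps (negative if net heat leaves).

V₁ = nRT₁/P₁ = 0.940×8.314×275/396 = 5.43 L.
Step 1 — Polytropic n=1.57: T₂ = T₁(V₁/V₂)^(n−1) = 275×(5.05)^0.57 = 692 K; P₂ = P₁(V₁/V₂)^n = 5030 kPa.
W = (P₁V₁−P₂V₂)/(n−1) = (396×5.43−5030×1.07)/0.57 = -5720 J.
ΔU = nCvΔT = 0.940×20.8×(692−275) = 8150 J.
Q = ΔU + W = 2430 J.
State after step 1: P = 5030 kPa, V = 1.07 L, T = 692 K.
Step 2 — Isochoric: V stays 1.07 L; P/T = const ⇒ T₂ = 265 K, P₂ = 1930 kPa.
W = 0 (no volume change).
ΔU = nCvΔT = 0.940×20.8×(265−692) = -8350 J.
Q = ΔU = -8350 J.
Net over both steps: W = -5720 J, Q = -5920 J, ΔU = -195 J.

-5920 J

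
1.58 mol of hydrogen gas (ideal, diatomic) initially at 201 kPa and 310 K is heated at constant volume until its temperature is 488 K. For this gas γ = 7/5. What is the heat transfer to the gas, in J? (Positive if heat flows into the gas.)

V₁ = nRT₁/P₁ = 1.58×8.314×310/201 = 20.3 L.
Isochoric: V stays 20.3 L; P/T = const ⇒ T₂ = 488 K, P₂ = 316 kPa.
W = 0 (no volume change).
ΔU = nCvΔT = 1.58×20.8×(488−310) = 5850 J.
Q = ΔU = 5850 J.

5850 J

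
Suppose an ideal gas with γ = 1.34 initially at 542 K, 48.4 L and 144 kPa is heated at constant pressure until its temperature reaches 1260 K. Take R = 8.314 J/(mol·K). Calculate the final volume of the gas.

113 L

Isobaric: P stays 144 kPa; V/T = const ⇒ T₂ = 1260 K, V₂ = 113 L.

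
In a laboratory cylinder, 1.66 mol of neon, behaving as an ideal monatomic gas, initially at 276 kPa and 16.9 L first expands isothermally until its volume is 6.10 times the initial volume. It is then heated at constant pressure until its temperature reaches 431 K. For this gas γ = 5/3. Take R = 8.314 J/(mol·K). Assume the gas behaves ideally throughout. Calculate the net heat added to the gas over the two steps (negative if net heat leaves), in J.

T₁ = P₁V₁/(nR) = 276×16.9/(1.66×8.314) = 338 K.
Step 1 — Isothermal: T stays 338 K; PV = const ⇒ V₂ = 103 L, P₂ = 45.2 kPa.
ΔU = 0 (ideal gas, T constant).
W = nRT ln(V₂/V₁) = 1.66×8.314×338×ln(6.10) = 8430 J.
Q = ΔU + W = 8430 J.
State after step 1: P = 45.2 kPa, V = 103 L, T = 338 K.
Step 2 — Isobaric: P stays 45.2 kPa; V/T = const ⇒ T₂ = 431 K, V₂ = 131 L.
W = PΔV = 45.2×(131−103) kPa·L = 1280 J.
ΔU = nCvΔT = 1.66×12.5×(431−338) = 1930 J.
Q = ΔU + W = nCpΔT = 3210 J.
Net over both steps: W = 9720 J, Q = 11600 J, ΔU = 1930 J.

11600 J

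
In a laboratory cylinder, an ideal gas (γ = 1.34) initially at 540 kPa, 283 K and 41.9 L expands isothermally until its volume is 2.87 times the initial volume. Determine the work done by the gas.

n = P₁V₁/(RT₁) = 540×41.9/(8.314×283) = 9.62 mol.
Isothermal: T stays 283 K; PV = const ⇒ V₂ = 120 L, P₂ = 188 kPa.
W = nRT ln(V₂/V₁) = 9.62×8.314×283×ln(2.87) = 23900 J.

23900 J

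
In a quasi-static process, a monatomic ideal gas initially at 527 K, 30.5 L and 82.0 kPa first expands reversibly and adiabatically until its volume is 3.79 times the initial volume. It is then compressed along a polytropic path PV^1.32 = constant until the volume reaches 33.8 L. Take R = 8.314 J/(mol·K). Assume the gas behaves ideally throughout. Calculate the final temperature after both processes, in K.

n = P₁V₁/(RT₁) = 82.0×30.5/(8.314×527) = 0.571 mol.
Step 1 — Adiabatic: TV^(γ−1) = const ⇒ T₂ = 527×(0.264)^0.667 = 217 K; PV^γ = const ⇒ P₂ = 8.90 kPa.
ΔU = nCvΔT = 0.571×12.5×(217−527) = -2210 J.
Q = 0 for an adiabatic process, so W = −ΔU = 2210 J.
State after step 1: P = 8.90 kPa, V = 116 L, T = 217 K.
Step 2 — Polytropic n=1.32: T₂ = T₁(V₁/V₂)^(n−1) = 217×(3.42)^0.32 = 321 K; P₂ = P₁(V₁/V₂)^n = 45.1 kPa.
W = (P₁V₁−P₂V₂)/(n−1) = (8.90×116−45.1×33.8)/0.32 = -1550 J.
ΔU = nCvΔT = 0.571×12.5×(321−217) = 744 J.
Q = ΔU + W = -806 J.
Net over both steps: W = 658 J, Q = -806 J, ΔU = -1460 J.

321 K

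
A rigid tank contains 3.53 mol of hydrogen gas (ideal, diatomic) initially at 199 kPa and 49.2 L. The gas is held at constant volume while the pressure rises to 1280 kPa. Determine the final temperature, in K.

T₁ = P₁V₁/(nR) = 199×49.2/(3.53×8.314) = 334 K.
Isochoric: V stays 49.2 L; P/T = const ⇒ T₂ = 2150 K, P₂ = 1280 kPa.

2150 K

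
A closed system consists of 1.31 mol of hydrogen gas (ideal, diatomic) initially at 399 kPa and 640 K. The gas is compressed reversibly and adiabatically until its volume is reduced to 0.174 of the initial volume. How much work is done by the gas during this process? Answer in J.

-17600 J

V₁ = nRT₁/P₁ = 1.31×8.314×640/399 = 17.5 L.
Adiabatic: TV^(γ−1) = const ⇒ T₂ = 640×(5.75)^0.400 = 1290 K; PV^γ = const ⇒ P₂ = 4620 kPa.
ΔU = nCvΔT = 1.31×20.8×(1290−640) = 17600 J.
Q = 0 for an adiabatic process, so W = −ΔU = -17600 J.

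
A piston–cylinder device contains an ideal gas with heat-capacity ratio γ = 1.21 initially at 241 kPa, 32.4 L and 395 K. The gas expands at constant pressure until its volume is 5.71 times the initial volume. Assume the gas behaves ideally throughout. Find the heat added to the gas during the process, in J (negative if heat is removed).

212000 J

n = P₁V₁/(RT₁) = 241×32.4/(8.314×395) = 2.38 mol.
Isobaric: P stays 241 kPa; V/T = const ⇒ T₂ = 2260 K, V₂ = 185 L.
W = PΔV = 241×(185−32.4) kPa·L = 36800 J.
ΔU = nCvΔT = 2.38×39.6×(2260−395) = 175000 J.
Q = ΔU + W = nCpΔT = 212000 J.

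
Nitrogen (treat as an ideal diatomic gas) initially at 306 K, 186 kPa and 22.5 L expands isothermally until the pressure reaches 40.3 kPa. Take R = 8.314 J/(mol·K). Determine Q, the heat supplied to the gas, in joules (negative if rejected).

n = P₁V₁/(RT₁) = 186×22.5/(8.314×306) = 1.64 mol.
Isothermal: T stays 306 K; PV = const ⇒ V₂ = 104 L, P₂ = 40.3 kPa.
ΔU = 0 (ideal gas, T constant).
W = nRT ln(V₂/V₁) = 1.64×8.314×306×ln(4.62) = 6400 J.
Q = ΔU + W = 6400 J.

6400 J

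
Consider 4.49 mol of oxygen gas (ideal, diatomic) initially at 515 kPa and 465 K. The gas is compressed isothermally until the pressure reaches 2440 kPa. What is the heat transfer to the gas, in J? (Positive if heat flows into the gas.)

-27000 J

V₁ = nRT₁/P₁ = 4.49×8.314×465/515 = 33.7 L.
Isothermal: T stays 465 K; PV = const ⇒ V₂ = 7.11 L, P₂ = 2440 kPa.
ΔU = 0 (ideal gas, T constant).
W = nRT ln(V₂/V₁) = 4.49×8.314×465×ln(0.211) = -27000 J.
Q = ΔU + W = -27000 J.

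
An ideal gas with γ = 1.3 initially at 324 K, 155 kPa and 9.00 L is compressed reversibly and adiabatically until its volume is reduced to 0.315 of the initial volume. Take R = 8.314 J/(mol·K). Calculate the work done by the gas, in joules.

-1930 J

n = P₁V₁/(RT₁) = 155×9.00/(8.314×324) = 0.518 mol.
Adiabatic: TV^(γ−1) = const ⇒ T₂ = 324×(3.17)^0.300 = 458 K; PV^γ = const ⇒ P₂ = 696 kPa.
ΔU = nCvΔT = 0.518×27.7×(458−324) = 1930 J.
Q = 0 for an adiabatic process, so W = −ΔU = -1930 J.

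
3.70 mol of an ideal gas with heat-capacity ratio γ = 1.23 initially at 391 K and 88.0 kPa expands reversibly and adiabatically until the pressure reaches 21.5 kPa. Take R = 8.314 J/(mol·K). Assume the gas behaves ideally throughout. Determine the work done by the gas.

12100 J

V₁ = nRT₁/P₁ = 3.70×8.314×391/88.0 = 137 L.
Adiabatic: T₂/T₁ = (P₂/P₁)^((γ−1)/γ) ⇒ T₂ = 391×(0.244)^0.187 = 300 K; V₂ = 430 L.
ΔU = nCvΔT = 3.70×36.1×(300−391) = -12100 J.
Q = 0 for an adiabatic process, so W = −ΔU = 12100 J.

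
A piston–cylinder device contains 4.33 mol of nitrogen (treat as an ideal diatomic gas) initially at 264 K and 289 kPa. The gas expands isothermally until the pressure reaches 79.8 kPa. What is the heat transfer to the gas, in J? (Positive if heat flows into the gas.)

12200 J

V₁ = nRT₁/P₁ = 4.33×8.314×264/289 = 32.9 L.
Isothermal: T stays 264 K; PV = const ⇒ V₂ = 119 L, P₂ = 79.8 kPa.
ΔU = 0 (ideal gas, T constant).
W = nRT ln(V₂/V₁) = 4.33×8.314×264×ln(3.62) = 12200 J.
Q = ΔU + W = 12200 J.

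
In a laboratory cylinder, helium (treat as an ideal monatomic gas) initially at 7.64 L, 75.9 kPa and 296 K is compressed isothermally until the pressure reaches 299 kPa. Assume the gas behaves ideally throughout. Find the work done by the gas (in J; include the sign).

-795 J

n = P₁V₁/(RT₁) = 75.9×7.64/(8.314×296) = 0.236 mol.
Isothermal: T stays 296 K; PV = const ⇒ V₂ = 1.94 L, P₂ = 299 kPa.
W = nRT ln(V₂/V₁) = 0.236×8.314×296×ln(0.254) = -795 J.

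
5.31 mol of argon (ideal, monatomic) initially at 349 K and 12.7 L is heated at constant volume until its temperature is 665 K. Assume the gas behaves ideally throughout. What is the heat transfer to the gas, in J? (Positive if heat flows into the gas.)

P₁ = nRT₁/V₁ = 5.31×8.314×349/12.7 = 1210 kPa.
Isochoric: V stays 12.7 L; P/T = const ⇒ T₂ = 665 K, P₂ = 2310 kPa.
W = 0 (no volume change).
ΔU = nCvΔT = 5.31×12.5×(665−349) = 20900 J.
Q = ΔU = 20900 J.

20900 J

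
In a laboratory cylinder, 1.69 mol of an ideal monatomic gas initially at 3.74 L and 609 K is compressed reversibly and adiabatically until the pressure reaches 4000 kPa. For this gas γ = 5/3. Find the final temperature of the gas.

761 K

P₁ = nRT₁/V₁ = 1.69×8.314×609/3.74 = 2290 kPa.
Adiabatic: T₂/T₁ = (P₂/P₁)^((γ−1)/γ) ⇒ T₂ = 609×(1.75)^0.400 = 761 K; V₂ = 2.67 L.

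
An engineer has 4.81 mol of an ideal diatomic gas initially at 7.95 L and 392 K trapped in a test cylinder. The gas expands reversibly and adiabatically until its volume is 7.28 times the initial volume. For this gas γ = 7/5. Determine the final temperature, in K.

P₁ = nRT₁/V₁ = 4.81×8.314×392/7.95 = 1970 kPa.
Adiabatic: TV^(γ−1) = const ⇒ T₂ = 392×(0.137)^0.400 = 177 K; PV^γ = const ⇒ P₂ = 122 kPa.

177 K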